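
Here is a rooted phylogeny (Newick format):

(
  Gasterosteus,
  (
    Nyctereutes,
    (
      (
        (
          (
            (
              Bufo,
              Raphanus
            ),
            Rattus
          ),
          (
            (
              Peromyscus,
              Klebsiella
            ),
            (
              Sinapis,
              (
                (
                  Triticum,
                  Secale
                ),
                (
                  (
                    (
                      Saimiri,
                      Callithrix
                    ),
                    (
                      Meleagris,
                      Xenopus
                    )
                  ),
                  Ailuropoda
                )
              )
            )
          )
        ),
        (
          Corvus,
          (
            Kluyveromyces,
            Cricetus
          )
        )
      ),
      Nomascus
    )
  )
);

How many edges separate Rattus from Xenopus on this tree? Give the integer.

9

The MRCA of Rattus and Xenopus is the node subtending (((Bufo,Raphanus),Rattus),((Peromyscus,Klebsiella),(Sinapis,((Triticum,Secale),(((Saimiri,Callithrix),(Meleagris,Xenopus)),Ailuropoda))))).
From Rattus up to that node: 2 branches. From Xenopus up to the same node: 7 branches. Total: 2 + 7 = 9.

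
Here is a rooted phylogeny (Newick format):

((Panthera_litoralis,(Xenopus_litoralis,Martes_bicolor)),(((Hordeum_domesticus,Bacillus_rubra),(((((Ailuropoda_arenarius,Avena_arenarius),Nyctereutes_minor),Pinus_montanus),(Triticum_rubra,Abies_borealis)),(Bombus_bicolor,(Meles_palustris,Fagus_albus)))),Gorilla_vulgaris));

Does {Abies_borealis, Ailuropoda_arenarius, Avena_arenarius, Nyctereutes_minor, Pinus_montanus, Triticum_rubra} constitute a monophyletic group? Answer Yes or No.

Yes

The most recent common ancestor of these taxa subtends ((((Ailuropoda_arenarius,Avena_arenarius),Nyctereutes_minor),Pinus_montanus),(Triticum_rubra,Abies_borealis)).
That clade has exactly 6 tips — every listed taxon and nothing else — so the group is monophyletic.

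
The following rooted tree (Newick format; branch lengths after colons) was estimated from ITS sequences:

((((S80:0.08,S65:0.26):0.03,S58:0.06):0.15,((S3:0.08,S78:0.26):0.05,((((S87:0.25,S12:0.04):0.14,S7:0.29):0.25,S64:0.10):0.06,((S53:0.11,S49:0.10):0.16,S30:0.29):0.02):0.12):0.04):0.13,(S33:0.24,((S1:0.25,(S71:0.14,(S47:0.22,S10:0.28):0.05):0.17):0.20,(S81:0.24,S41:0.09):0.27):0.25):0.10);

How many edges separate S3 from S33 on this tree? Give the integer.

The MRCA of S3 and S33 is the root of the tree.
From S3 up to that node: 4 branches. From S33 up to the same node: 2 branches. Total: 4 + 2 = 6.

6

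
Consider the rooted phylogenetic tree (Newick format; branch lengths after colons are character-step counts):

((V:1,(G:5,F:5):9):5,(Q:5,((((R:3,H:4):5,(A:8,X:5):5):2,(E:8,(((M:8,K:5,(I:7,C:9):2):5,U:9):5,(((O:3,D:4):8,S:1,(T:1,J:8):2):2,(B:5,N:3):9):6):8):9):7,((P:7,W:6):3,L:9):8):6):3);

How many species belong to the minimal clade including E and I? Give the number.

13

The MRCA of E and I is the node subtending (E,(((M,K,(I,C)),U),(((O,D),S,(T,J)),(B,N)))).
That clade contains 13 terminal taxa: B, C, D, E, I, J, K, M, N, O, S, T, U.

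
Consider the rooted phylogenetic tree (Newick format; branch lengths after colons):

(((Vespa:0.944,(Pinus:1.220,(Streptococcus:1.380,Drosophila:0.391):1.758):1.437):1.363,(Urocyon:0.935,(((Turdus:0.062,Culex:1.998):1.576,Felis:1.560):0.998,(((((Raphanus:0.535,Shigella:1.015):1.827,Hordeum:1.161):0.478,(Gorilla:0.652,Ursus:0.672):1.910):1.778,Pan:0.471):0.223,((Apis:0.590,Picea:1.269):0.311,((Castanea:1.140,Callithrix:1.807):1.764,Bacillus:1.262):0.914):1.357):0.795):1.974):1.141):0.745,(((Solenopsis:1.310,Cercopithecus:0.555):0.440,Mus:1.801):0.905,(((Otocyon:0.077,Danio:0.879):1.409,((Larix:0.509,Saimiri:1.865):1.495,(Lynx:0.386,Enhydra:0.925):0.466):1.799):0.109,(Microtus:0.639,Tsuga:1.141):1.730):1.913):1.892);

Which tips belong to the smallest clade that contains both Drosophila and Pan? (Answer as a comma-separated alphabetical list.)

Tracing Drosophila: it sits inside (Streptococcus,Drosophila).
Tracing Pan: it sits inside ((((Raphanus,Shigella),Hordeum),(Gorilla,Ursus)),Pan).
The smallest clade enclosing both is ((Vespa,(Pinus,(Streptococcus,Drosophila))),(Urocyon,(((Turdus,Culex),Felis),(((((Raphanus,Shigella),Hordeum),(Gorilla,Ursus)),Pan),((Apis,Picea),((Castanea,Callithrix),Bacillus)))))); the answer is its 19 terminal taxa in alphabetical order.

Apis, Bacillus, Callithrix, Castanea, Culex, Drosophila, Felis, Gorilla, Hordeum, Pan, Picea, Pinus, Raphanus, Shigella, Streptococcus, Turdus, Urocyon, Ursus, Vespa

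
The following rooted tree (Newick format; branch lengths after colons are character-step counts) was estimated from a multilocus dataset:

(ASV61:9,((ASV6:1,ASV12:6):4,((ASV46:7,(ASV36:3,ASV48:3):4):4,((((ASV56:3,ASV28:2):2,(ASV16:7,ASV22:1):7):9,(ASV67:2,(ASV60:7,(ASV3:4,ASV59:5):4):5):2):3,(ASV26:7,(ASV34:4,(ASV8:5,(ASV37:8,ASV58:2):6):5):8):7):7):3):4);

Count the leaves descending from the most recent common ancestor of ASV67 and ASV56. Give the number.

8

The MRCA of ASV67 and ASV56 is the node subtending (((ASV56,ASV28),(ASV16,ASV22)),(ASV67,(ASV60,(ASV3,ASV59)))).
That clade contains 8 terminal taxa: ASV16, ASV22, ASV28, ASV3, ASV56, ASV59, ASV60, ASV67.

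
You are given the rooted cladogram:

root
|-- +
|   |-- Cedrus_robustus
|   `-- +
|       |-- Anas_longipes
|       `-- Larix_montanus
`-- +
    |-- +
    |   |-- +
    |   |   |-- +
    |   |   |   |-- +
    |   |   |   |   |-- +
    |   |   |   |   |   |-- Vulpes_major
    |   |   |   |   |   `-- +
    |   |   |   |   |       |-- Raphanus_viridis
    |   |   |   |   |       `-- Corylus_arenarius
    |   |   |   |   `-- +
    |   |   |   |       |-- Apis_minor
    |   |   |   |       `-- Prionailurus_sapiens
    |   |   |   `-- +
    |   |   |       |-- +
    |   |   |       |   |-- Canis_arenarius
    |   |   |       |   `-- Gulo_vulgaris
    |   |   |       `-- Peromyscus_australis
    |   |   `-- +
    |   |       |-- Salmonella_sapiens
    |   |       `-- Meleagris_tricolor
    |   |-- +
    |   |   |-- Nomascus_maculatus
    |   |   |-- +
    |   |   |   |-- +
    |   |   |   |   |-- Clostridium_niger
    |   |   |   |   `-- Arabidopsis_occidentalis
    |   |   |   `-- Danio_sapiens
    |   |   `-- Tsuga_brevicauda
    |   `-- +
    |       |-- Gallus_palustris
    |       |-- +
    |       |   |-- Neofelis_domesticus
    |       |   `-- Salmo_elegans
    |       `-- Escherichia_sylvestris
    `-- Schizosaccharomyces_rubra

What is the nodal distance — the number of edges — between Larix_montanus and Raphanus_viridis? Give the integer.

The MRCA of Larix_montanus and Raphanus_viridis is the root of the tree.
From Larix_montanus up to that node: 3 branches. From Raphanus_viridis up to the same node: 8 branches. Total: 3 + 8 = 11.

11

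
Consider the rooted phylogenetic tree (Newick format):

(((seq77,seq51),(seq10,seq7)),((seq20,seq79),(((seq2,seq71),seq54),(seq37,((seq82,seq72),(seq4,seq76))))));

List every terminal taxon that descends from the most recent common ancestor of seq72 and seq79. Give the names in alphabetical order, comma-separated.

seq2, seq20, seq37, seq4, seq54, seq71, seq72, seq76, seq79, seq82

Tracing seq72: it sits inside (seq82,seq72).
Tracing seq79: it sits inside (seq20,seq79).
The smallest clade enclosing both is ((seq20,seq79),(((seq2,seq71),seq54),(seq37,((seq82,seq72),(seq4,seq76))))); the answer is its 10 terminal taxa in alphabetical order.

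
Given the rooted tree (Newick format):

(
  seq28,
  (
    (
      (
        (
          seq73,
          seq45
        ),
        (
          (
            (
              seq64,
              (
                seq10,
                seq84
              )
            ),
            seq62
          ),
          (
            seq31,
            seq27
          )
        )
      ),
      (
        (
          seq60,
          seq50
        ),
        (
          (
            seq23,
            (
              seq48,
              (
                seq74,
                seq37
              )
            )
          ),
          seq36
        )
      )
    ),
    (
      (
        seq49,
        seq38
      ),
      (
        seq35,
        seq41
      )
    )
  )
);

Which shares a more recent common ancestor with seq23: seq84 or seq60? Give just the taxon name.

seq60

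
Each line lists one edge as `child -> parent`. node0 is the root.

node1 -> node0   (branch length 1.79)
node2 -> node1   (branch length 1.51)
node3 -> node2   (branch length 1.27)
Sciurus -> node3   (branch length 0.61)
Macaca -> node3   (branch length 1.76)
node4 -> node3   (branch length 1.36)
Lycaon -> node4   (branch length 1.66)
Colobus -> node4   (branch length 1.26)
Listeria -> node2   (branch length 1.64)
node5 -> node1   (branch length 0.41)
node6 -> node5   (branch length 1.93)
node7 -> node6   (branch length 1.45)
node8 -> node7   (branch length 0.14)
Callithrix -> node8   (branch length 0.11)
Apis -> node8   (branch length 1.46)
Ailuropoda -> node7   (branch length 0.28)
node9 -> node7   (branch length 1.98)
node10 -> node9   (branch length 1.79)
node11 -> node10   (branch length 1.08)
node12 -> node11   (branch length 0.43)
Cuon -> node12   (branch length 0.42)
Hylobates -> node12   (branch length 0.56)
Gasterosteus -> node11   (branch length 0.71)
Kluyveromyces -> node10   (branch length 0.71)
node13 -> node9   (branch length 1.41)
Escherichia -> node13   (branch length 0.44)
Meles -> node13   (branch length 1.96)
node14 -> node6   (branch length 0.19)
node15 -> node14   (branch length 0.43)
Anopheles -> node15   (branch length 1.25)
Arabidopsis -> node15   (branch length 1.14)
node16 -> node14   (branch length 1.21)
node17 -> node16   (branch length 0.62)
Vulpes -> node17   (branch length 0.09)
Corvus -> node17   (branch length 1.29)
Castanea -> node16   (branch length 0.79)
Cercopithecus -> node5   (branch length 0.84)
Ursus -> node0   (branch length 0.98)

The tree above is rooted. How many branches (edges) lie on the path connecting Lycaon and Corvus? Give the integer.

The MRCA of Lycaon and Corvus is the node subtending (((Sciurus,Macaca,(Lycaon,Colobus)),Listeria),((((Callithrix,Apis),Ailuropoda,((((Cuon,Hylobates),Gasterosteus),Kluyveromyces),(Escherichia,Meles))),((Anopheles,Arabidopsis),((Vulpes,Corvus),Castanea))),Cercopithecus)).
From Lycaon up to that node: 4 branches. From Corvus up to the same node: 6 branches. Total: 4 + 6 = 10.

10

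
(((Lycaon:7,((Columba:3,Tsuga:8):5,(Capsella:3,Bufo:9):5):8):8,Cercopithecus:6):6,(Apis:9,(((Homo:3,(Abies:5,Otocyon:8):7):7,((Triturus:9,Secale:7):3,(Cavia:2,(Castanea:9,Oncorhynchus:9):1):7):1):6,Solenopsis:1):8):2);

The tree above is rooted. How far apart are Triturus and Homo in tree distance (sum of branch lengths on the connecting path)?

The path runs Triturus → … → MRCA → … → Homo; the MRCA is the node subtending ((Homo,(Abies,Otocyon)),((Triturus,Secale),(Cavia,(Castanea,Oncorhynchus)))).
Branch lengths along that path: 9 + 3 + 1 + 7 + 3 = 23.

23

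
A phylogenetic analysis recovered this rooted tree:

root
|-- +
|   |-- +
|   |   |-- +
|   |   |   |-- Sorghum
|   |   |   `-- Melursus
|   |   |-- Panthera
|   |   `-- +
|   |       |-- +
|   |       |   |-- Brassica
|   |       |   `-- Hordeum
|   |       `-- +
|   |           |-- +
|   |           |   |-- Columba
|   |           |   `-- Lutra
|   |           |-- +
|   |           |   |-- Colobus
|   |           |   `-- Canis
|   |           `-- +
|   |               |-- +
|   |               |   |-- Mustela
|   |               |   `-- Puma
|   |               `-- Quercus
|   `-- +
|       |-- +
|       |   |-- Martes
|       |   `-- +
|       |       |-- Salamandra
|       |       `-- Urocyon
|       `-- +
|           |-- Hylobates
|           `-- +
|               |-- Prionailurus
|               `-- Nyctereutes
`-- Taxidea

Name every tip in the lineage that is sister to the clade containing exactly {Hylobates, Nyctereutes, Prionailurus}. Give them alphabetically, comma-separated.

Martes, Salamandra, Urocyon

The clade containing exactly {Hylobates, Nyctereutes, Prionailurus} attaches to the tree at the node subtending ((Martes,(Salamandra,Urocyon)),(Hylobates,(Prionailurus,Nyctereutes))).
The other lineage descending from that same node — the sister group — is (Martes,(Salamandra,Urocyon)); its 3 tips in alphabetical order are the answer.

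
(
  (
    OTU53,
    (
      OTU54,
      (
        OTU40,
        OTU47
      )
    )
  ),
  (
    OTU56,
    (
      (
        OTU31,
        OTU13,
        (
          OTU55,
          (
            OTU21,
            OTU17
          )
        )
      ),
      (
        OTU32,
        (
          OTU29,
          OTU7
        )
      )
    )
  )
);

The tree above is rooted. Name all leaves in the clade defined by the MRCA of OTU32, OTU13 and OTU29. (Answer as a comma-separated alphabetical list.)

Tracing OTU32: it sits inside (OTU32,(OTU29,OTU7)).
Tracing OTU13: it sits inside (OTU31,OTU13,(OTU55,(OTU21,OTU17))).
Tracing OTU29: it sits inside (OTU29,OTU7).
The smallest clade enclosing all 3 is ((OTU31,OTU13,(OTU55,(OTU21,OTU17))),(OTU32,(OTU29,OTU7))); the answer is its 8 terminal taxa in alphabetical order.

OTU13, OTU17, OTU21, OTU29, OTU31, OTU32, OTU55, OTU7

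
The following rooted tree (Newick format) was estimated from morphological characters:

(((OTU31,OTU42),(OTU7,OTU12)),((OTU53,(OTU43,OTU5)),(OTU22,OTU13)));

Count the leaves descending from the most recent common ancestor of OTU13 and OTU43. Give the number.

5

The MRCA of OTU13 and OTU43 is the node subtending ((OTU53,(OTU43,OTU5)),(OTU22,OTU13)).
That clade contains 5 terminal taxa: OTU13, OTU22, OTU43, OTU5, OTU53.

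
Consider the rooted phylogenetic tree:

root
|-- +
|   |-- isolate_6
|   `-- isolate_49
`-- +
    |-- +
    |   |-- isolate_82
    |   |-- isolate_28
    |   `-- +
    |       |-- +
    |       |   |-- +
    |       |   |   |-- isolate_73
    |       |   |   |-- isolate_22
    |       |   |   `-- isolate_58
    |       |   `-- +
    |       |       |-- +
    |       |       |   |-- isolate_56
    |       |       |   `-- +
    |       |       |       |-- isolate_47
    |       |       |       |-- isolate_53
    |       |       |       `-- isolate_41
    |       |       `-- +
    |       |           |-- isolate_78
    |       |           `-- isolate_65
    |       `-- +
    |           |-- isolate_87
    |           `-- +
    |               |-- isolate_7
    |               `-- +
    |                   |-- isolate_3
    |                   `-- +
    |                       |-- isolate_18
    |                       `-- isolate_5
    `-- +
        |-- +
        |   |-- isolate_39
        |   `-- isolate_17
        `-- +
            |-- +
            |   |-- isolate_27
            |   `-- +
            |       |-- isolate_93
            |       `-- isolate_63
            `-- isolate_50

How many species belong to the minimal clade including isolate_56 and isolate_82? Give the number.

16

The MRCA of isolate_56 and isolate_82 is the node subtending (isolate_82,isolate_28,(((isolate_73,isolate_22,isolate_58),((isolate_56,(isolate_47,isolate_53,isolate_41)),(isolate_78,isolate_65))),(isolate_87,(isolate_7,(isolate_3,(isolate_18,isolate_5)))))).
That clade contains 16 terminal taxa: isolate_18, isolate_22, isolate_28, isolate_3, isolate_41, isolate_47, isolate_5, isolate_53, isolate_56, isolate_58, isolate_65, isolate_7, isolate_73, isolate_78, isolate_82, isolate_87.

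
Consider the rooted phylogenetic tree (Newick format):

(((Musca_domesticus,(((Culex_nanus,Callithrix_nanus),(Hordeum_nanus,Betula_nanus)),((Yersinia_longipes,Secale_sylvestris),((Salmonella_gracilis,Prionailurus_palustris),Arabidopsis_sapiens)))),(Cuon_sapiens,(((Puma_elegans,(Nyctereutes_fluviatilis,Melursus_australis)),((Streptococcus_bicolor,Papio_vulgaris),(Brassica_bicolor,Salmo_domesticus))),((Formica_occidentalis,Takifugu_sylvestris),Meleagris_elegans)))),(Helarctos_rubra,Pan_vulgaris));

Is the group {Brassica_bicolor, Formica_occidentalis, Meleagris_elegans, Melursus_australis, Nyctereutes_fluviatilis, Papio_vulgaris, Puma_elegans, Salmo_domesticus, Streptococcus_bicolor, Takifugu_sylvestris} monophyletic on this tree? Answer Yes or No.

Yes

The most recent common ancestor of these taxa subtends (((Puma_elegans,(Nyctereutes_fluviatilis,Melursus_australis)),((Streptococcus_bicolor,Papio_vulgaris),(Brassica_bicolor,Salmo_domesticus))),((Formica_occidentalis,Takifugu_sylvestris),Meleagris_elegans)).
That clade has exactly 10 tips — every listed taxon and nothing else — so the group is monophyletic.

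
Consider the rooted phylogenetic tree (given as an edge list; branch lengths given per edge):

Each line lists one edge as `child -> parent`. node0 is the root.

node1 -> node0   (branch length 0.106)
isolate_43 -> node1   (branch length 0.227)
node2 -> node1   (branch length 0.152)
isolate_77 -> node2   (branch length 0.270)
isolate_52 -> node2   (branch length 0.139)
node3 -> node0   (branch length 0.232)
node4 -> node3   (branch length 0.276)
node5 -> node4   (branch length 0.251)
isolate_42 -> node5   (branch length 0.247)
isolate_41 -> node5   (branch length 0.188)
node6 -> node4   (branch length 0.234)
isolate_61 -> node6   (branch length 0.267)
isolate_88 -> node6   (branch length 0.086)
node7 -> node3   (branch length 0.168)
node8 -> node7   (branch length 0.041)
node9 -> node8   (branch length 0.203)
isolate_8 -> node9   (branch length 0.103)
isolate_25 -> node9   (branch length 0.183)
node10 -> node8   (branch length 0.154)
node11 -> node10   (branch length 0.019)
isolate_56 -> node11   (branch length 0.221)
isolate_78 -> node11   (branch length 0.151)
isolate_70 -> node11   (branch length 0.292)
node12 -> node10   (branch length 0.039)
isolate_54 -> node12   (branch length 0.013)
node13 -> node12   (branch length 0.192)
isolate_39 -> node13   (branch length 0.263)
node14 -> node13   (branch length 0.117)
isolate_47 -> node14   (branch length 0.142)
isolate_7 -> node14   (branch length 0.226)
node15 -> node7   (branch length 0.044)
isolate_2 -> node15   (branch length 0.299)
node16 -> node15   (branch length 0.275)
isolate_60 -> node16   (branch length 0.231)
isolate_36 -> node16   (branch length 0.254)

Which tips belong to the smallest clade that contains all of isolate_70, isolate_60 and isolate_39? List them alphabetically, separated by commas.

Tracing isolate_70: it sits inside (isolate_56,isolate_78,isolate_70).
Tracing isolate_60: it sits inside (isolate_60,isolate_36).
Tracing isolate_39: it sits inside (isolate_39,(isolate_47,isolate_7)).
The smallest clade enclosing all 3 is (((isolate_8,isolate_25),((isolate_56,isolate_78,isolate_70),(isolate_54,(isolate_39,(isolate_47,isolate_7))))),(isolate_2,(isolate_60,isolate_36))); the answer is its 12 terminal taxa in alphabetical order.

isolate_2, isolate_25, isolate_36, isolate_39, isolate_47, isolate_54, isolate_56, isolate_60, isolate_7, isolate_70, isolate_78, isolate_8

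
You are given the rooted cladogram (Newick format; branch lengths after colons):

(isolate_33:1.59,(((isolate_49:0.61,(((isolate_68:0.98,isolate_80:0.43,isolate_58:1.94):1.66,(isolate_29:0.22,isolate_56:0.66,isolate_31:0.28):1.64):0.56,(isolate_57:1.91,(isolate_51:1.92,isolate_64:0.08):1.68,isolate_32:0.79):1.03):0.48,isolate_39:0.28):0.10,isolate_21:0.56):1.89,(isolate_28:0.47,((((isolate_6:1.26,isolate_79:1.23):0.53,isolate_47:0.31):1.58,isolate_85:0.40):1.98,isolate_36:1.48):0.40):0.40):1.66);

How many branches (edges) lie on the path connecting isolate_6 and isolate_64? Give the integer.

12

The MRCA of isolate_6 and isolate_64 is the node subtending (((isolate_49,(((isolate_68,isolate_80,isolate_58),(isolate_29,isolate_56,isolate_31)),(isolate_57,(isolate_51,isolate_64),isolate_32)),isolate_39),isolate_21),(isolate_28,((((isolate_6,isolate_79),isolate_47),isolate_85),isolate_36))).
From isolate_6 up to that node: 6 branches. From isolate_64 up to the same node: 6 branches. Total: 6 + 6 = 12.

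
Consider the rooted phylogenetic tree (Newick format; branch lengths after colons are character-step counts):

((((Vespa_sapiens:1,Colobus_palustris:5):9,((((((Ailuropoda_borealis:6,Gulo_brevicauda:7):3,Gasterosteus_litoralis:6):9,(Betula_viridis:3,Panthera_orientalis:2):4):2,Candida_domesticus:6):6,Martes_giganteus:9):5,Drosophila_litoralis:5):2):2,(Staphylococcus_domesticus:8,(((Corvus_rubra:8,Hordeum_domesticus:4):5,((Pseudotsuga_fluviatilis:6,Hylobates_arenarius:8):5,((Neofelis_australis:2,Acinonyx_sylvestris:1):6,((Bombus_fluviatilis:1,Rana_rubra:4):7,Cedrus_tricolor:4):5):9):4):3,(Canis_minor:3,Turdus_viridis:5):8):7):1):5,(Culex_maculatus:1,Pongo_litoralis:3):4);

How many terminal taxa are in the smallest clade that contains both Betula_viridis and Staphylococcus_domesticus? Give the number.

22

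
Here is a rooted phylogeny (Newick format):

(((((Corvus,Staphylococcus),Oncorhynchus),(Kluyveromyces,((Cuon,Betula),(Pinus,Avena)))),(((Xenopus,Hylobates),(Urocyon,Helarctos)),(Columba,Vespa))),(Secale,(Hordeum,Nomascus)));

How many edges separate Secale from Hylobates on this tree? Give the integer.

7

The MRCA of Secale and Hylobates is the root of the tree.
From Secale up to that node: 2 branches. From Hylobates up to the same node: 5 branches. Total: 2 + 5 = 7.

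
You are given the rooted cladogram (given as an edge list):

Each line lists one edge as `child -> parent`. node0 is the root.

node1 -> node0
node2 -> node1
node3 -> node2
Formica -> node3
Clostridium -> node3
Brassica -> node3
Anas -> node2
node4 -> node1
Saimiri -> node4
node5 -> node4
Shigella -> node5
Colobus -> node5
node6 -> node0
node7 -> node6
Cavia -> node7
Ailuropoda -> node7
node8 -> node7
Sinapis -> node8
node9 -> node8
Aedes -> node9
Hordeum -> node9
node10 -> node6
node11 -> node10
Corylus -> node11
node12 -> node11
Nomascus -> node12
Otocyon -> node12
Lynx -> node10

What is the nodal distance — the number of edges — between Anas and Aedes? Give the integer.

The MRCA of Anas and Aedes is the root of the tree.
From Anas up to that node: 3 branches. From Aedes up to the same node: 5 branches. Total: 3 + 5 = 8.

8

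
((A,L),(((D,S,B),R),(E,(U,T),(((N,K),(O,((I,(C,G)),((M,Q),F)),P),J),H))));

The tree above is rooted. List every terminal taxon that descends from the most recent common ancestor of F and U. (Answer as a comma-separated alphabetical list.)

Tracing F: it sits inside ((M,Q),F).
Tracing U: it sits inside (U,T).
The smallest clade enclosing both is (E,(U,T),(((N,K),(O,((I,(C,G)),((M,Q),F)),P),J),H)); the answer is its 15 terminal taxa in alphabetical order.

C, E, F, G, H, I, J, K, M, N, O, P, Q, T, U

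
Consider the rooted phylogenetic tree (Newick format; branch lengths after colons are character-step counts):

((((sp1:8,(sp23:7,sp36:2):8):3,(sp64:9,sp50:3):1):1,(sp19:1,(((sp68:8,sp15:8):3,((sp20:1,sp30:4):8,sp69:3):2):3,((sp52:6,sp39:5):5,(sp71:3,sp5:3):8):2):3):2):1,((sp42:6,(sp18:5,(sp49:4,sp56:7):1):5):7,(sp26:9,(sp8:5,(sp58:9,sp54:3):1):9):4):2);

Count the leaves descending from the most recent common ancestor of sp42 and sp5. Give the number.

23

The MRCA of sp42 and sp5 is the root, so the clade is the entire tree.
That clade contains 23 terminal taxa: sp1, sp15, sp18, sp19, sp20, sp23, sp26, sp30, sp36, sp39, sp42, sp49, sp5, sp50, sp52, sp54, sp56, sp58, sp64, sp68, sp69, sp71, sp8.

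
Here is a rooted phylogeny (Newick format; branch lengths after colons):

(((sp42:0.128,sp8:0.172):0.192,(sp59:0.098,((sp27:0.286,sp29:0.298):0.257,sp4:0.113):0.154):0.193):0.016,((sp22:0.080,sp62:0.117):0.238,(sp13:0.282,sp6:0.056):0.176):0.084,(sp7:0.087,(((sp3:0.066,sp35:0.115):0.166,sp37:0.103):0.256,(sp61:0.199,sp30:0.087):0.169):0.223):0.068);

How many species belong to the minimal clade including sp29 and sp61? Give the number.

The MRCA of sp29 and sp61 is the root, so the clade is the entire tree.
That clade contains 16 terminal taxa: sp13, sp22, sp27, sp29, sp3, sp30, sp35, sp37, sp4, sp42, sp59, sp6, sp61, sp62, sp7, sp8.

16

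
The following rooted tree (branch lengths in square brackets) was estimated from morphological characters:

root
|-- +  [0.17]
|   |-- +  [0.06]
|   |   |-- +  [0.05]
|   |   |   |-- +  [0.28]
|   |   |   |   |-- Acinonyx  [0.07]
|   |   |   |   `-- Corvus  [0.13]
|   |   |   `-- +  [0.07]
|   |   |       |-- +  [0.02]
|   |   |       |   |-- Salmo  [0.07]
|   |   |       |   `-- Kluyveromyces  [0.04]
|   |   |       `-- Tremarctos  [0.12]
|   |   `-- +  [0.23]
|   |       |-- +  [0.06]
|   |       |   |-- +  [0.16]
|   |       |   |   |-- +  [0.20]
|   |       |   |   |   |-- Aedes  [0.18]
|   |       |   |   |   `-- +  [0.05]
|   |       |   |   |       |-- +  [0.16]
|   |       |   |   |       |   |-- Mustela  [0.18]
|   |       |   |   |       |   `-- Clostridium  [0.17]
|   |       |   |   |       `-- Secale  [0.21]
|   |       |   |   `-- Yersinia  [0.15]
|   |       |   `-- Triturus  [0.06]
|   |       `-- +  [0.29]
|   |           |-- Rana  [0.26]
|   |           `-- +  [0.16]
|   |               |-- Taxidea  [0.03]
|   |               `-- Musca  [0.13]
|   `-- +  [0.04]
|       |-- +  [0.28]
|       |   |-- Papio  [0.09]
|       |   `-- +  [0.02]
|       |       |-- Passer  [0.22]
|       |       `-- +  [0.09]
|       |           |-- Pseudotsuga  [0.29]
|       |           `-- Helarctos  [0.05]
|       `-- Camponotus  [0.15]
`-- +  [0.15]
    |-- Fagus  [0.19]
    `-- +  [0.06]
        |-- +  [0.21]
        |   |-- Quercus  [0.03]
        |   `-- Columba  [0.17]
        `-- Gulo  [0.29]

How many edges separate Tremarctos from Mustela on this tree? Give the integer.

10

The MRCA of Tremarctos and Mustela is the node subtending (((Acinonyx,Corvus),((Salmo,Kluyveromyces),Tremarctos)),((((Aedes,((Mustela,Clostridium),Secale)),Yersinia),Triturus),(Rana,(Taxidea,Musca)))).
From Tremarctos up to that node: 3 branches. From Mustela up to the same node: 7 branches. Total: 3 + 7 = 10.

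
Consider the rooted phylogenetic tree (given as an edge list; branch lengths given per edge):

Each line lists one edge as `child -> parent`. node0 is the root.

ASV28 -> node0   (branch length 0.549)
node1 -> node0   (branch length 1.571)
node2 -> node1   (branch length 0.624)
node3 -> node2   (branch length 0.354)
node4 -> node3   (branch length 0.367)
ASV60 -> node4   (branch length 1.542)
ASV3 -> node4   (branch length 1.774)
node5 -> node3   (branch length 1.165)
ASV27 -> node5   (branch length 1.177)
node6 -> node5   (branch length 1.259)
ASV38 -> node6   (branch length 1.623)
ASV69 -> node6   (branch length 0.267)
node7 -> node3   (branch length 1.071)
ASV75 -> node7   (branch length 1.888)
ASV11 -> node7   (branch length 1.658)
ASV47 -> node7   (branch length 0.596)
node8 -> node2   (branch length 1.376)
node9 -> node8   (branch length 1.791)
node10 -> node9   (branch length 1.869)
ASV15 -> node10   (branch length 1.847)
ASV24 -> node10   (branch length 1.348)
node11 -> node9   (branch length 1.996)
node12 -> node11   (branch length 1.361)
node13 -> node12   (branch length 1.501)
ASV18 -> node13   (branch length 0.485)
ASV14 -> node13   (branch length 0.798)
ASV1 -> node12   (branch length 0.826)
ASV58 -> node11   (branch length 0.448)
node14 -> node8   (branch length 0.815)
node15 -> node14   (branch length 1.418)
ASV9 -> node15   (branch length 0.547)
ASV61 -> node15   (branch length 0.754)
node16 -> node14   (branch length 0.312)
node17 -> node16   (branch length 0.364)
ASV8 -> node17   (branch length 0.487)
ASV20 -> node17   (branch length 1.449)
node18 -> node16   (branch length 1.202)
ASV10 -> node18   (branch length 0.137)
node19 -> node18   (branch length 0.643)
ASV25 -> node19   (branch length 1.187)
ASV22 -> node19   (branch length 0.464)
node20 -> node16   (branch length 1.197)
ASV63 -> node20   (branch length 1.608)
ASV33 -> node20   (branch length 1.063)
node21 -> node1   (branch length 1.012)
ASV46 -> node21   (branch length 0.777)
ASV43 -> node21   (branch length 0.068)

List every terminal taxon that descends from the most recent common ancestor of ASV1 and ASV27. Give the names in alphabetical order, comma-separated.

ASV1, ASV10, ASV11, ASV14, ASV15, ASV18, ASV20, ASV22, ASV24, ASV25, ASV27, ASV3, ASV33, ASV38, ASV47, ASV58, ASV60, ASV61, ASV63, ASV69, ASV75, ASV8, ASV9

Tracing ASV1: it sits inside ((ASV18,ASV14),ASV1).
Tracing ASV27: it sits inside (ASV27,(ASV38,ASV69)).
The smallest clade enclosing both is (((ASV60,ASV3),(ASV27,(ASV38,ASV69)),(ASV75,ASV11,ASV47)),(((ASV15,ASV24),(((ASV18,ASV14),ASV1),ASV58)),((ASV9,ASV61),((ASV8,ASV20),(ASV10,(ASV25,ASV22)),(ASV63,ASV33))))); the answer is its 23 terminal taxa in alphabetical order.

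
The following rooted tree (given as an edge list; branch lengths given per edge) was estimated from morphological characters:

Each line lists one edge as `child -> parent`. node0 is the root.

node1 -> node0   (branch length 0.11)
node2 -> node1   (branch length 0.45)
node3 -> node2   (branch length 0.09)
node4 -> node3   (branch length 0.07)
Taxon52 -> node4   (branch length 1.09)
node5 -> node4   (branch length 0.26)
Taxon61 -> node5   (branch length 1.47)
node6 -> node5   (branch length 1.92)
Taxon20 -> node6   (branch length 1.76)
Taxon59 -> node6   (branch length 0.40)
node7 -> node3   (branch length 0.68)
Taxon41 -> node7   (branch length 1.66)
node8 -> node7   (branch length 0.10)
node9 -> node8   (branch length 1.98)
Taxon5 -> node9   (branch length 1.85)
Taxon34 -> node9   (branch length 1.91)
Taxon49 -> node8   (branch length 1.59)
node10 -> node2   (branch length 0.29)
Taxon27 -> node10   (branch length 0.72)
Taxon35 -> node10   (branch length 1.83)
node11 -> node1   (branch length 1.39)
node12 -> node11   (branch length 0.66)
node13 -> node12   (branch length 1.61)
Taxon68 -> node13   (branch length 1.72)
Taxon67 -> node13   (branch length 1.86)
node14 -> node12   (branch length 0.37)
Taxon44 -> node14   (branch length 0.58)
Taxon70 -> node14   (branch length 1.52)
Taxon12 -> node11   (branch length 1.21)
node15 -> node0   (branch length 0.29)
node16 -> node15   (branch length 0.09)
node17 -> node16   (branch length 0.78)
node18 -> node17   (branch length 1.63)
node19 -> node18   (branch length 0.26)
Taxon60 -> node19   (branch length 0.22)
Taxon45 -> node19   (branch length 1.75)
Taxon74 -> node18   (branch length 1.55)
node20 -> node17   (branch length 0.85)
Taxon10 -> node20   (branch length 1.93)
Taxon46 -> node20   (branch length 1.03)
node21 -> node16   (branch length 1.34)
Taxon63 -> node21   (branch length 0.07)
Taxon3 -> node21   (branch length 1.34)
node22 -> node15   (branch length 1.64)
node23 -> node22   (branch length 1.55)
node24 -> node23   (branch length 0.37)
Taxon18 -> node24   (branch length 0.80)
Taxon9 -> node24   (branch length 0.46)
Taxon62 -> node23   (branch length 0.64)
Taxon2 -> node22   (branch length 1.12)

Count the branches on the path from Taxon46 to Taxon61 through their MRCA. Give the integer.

11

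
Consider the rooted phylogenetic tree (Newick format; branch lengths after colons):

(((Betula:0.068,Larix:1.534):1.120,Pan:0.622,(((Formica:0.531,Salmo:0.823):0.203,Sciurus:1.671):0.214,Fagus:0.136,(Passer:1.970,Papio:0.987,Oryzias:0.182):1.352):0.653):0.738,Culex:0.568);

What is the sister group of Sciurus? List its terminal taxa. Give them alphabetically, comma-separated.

Formica, Salmo

Sciurus attaches to the tree at the node subtending ((Formica,Salmo),Sciurus).
The other lineage descending from that same node — the sister group — is (Formica,Salmo); its 2 tips in alphabetical order are the answer.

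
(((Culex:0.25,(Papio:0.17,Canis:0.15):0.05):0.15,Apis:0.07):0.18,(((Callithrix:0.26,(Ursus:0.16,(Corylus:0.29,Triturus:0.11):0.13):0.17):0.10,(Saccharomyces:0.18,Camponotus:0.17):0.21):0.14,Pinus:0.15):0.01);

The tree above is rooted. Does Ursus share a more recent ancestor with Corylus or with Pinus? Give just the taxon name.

Corylus

The MRCA of Ursus and Corylus subtends (Ursus,(Corylus,Triturus)) (3 taxa).
The MRCA of Ursus and Pinus subtends (((Callithrix,(Ursus,(Corylus,Triturus))),(Saccharomyces,Camponotus)),Pinus) (7 taxa).
The first is nested inside the second, so Ursus shares a more recent common ancestor with Corylus.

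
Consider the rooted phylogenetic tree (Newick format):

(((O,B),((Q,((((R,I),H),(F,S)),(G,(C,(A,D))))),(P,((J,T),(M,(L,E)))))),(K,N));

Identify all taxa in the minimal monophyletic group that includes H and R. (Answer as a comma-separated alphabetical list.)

H, I, R

Tracing H: it sits inside ((R,I),H).
Tracing R: it sits inside (R,I).
The smallest clade enclosing both is ((R,I),H); the answer is its 3 terminal taxa in alphabetical order.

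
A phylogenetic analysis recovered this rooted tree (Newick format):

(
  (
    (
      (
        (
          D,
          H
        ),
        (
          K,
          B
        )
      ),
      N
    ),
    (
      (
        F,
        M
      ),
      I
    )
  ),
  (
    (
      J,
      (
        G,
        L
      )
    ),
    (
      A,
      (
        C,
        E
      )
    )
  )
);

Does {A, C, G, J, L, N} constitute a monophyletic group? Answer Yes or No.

The MRCA of the listed taxa is the root, so the smallest clade containing them is the whole tree.
That clade also contains B, D, E, F, H, I, K, M, which are not in the proposed group, so the group is not monophyletic.

No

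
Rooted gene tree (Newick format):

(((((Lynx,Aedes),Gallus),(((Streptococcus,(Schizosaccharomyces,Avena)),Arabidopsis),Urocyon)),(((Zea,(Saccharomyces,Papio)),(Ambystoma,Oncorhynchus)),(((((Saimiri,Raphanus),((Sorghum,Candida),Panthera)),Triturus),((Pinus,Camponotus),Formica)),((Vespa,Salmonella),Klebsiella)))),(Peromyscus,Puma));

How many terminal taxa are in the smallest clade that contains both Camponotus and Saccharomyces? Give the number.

17

The MRCA of Camponotus and Saccharomyces is the node subtending (((Zea,(Saccharomyces,Papio)),(Ambystoma,Oncorhynchus)),(((((Saimiri,Raphanus),((Sorghum,Candida),Panthera)),Triturus),((Pinus,Camponotus),Formica)),((Vespa,Salmonella),Klebsiella))).
That clade contains 17 terminal taxa: Ambystoma, Camponotus, Candida, Formica, Klebsiella, Oncorhynchus, Panthera, Papio, Pinus, Raphanus, Saccharomyces, Saimiri, Salmonella, Sorghum, Triturus, Vespa, Zea.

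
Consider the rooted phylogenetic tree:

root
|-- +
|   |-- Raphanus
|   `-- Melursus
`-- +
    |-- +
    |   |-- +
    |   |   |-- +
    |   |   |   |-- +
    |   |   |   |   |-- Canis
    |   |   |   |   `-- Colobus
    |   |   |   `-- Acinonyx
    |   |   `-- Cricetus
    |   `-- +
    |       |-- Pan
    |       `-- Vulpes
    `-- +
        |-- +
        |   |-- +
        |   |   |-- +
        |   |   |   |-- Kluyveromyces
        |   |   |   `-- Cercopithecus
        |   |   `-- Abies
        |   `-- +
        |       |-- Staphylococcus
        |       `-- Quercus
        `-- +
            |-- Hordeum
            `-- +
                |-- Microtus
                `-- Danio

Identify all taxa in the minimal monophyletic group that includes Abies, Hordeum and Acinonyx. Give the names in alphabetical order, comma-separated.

Tracing Abies: it sits inside ((Kluyveromyces,Cercopithecus),Abies).
Tracing Hordeum: it sits inside (Hordeum,(Microtus,Danio)).
Tracing Acinonyx: it sits inside ((Canis,Colobus),Acinonyx).
The smallest clade enclosing all 3 is (((((Canis,Colobus),Acinonyx),Cricetus),(Pan,Vulpes)),((((Kluyveromyces,Cercopithecus),Abies),(Staphylococcus,Quercus)),(Hordeum,(Microtus,Danio)))); the answer is its 14 terminal taxa in alphabetical order.

Abies, Acinonyx, Canis, Cercopithecus, Colobus, Cricetus, Danio, Hordeum, Kluyveromyces, Microtus, Pan, Quercus, Staphylococcus, Vulpes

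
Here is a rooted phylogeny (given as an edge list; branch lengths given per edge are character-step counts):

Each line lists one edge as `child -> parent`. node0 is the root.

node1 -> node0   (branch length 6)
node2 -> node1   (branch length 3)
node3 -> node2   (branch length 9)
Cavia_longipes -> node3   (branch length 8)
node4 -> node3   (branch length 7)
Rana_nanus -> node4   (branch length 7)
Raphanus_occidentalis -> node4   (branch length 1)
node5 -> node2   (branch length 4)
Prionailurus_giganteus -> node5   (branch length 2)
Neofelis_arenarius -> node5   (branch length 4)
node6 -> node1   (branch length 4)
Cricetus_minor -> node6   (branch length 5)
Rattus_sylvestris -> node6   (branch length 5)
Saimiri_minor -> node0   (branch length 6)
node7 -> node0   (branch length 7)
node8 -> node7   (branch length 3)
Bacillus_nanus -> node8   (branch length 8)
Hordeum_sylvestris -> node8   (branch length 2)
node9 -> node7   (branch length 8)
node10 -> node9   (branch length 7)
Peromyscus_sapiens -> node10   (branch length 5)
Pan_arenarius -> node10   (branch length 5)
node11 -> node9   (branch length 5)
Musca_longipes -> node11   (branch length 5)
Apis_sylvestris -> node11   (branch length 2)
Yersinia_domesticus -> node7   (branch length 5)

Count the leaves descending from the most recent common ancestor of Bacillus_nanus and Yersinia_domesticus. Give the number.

7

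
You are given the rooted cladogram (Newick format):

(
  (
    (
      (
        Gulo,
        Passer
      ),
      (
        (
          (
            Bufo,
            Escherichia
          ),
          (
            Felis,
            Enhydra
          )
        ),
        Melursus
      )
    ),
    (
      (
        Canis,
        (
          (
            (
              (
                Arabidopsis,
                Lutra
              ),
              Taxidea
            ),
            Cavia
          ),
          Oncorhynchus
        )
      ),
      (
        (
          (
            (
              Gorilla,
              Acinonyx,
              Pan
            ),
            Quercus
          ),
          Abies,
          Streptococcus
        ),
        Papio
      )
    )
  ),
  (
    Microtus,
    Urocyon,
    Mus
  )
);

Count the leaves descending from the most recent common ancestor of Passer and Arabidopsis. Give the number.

20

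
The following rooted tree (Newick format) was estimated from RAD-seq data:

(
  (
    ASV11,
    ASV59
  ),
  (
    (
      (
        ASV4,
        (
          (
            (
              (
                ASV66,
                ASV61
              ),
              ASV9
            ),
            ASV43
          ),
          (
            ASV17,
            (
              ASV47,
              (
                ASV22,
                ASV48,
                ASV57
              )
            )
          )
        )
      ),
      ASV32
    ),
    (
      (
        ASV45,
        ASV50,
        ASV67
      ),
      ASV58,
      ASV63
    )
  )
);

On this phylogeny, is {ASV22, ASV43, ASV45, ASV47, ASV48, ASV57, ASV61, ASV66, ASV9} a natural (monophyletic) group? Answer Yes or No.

No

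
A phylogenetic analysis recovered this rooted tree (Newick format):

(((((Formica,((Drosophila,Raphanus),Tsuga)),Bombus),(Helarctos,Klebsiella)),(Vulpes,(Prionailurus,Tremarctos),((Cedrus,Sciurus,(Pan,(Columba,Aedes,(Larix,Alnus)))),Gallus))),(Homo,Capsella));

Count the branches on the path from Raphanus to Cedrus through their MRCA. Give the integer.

10

The MRCA of Raphanus and Cedrus is the node subtending ((((Formica,((Drosophila,Raphanus),Tsuga)),Bombus),(Helarctos,Klebsiella)),(Vulpes,(Prionailurus,Tremarctos),((Cedrus,Sciurus,(Pan,(Columba,Aedes,(Larix,Alnus)))),Gallus))).
From Raphanus up to that node: 6 branches. From Cedrus up to the same node: 4 branches. Total: 6 + 4 = 10.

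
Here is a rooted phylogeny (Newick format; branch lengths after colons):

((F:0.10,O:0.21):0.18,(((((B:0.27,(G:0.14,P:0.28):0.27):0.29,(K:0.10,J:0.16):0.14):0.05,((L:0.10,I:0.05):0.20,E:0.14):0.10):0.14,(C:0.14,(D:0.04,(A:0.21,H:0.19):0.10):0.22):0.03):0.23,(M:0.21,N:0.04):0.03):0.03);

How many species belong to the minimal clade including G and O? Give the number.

16

The MRCA of G and O is the root, so the clade is the entire tree.
That clade contains 16 terminal taxa: A, B, C, D, E, F, G, H, I, J, K, L, M, N, O, P.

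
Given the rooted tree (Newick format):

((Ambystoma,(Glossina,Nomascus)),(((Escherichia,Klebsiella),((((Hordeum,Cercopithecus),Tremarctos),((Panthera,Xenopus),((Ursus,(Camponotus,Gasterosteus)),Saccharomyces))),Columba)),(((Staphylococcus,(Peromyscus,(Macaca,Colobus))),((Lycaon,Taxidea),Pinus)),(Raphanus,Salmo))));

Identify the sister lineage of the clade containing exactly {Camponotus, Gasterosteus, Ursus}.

The clade containing exactly {Camponotus, Gasterosteus, Ursus} attaches to the tree at the node subtending ((Ursus,(Camponotus,Gasterosteus)),Saccharomyces).
The other lineage descending from that same node — the sister group — is the single tip Saccharomyces.

Saccharomyces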